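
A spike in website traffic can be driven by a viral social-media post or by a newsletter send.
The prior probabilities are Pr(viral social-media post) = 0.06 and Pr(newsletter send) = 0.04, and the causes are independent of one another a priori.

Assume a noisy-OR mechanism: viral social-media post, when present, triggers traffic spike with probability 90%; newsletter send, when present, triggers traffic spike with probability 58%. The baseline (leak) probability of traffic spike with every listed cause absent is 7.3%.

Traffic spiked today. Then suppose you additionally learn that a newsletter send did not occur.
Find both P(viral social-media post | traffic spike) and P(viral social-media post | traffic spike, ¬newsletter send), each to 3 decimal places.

P(viral social-media post | traffic spike) ≈ 0.381; P(viral social-media post | traffic spike, ¬newsletter send) ≈ 0.442

Under noisy-OR, P(traffic spike | causes) = 1 − (1−0.073)·∏(1−qᵢ) over the active causes.
Sum P(traffic spike|·) weighted by the priors over the 4 (viral social-media post, newsletter send) configurations:
  P(traffic spike) = 0.073×0.94×0.96 + 0.61066×0.94×0.04 + 0.9073×0.06×0.96 + 0.961066×0.06×0.04
        = 0.065875 + 0.022961 + 0.052260 + 0.002307 = 0.143403
The terms with viral social-media post present sum to 0.054567, so
  P(viral social-media post | traffic spike) = 0.054567 / 0.143403 ≈ 0.381

Now also conditioning on newsletter send≠true:
Weight on viral social-media post=true, given the evidence: 0.9073·0.06 = 0.054438
The normalizing constant is 0.073·0.94 + 0.9073·0.06 = 0.123058
Posterior = 0.054438 / 0.123058 ≈ 0.442
With newsletter send excluded, viral social-media post must carry more of the explanatory weight for the traffic spike.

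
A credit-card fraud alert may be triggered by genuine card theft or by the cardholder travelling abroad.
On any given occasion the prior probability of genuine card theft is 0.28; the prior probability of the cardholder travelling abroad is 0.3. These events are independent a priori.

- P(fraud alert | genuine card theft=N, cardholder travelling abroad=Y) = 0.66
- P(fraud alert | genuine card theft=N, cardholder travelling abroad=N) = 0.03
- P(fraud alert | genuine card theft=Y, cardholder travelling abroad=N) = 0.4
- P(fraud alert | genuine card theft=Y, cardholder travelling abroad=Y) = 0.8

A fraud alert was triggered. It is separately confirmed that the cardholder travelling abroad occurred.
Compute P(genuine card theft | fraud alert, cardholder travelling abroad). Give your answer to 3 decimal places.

P(genuine card theft | fraud alert, cardholder travelling abroad) ≈ 0.320

Numerator (weight on configurations with genuine card theft): 0.8·0.28 = 0.224000
Normalizer over all consistent configurations: 0.66·0.72 + 0.8·0.28 = 0.699200
Posterior = 0.224000 / 0.699200 ≈ 0.320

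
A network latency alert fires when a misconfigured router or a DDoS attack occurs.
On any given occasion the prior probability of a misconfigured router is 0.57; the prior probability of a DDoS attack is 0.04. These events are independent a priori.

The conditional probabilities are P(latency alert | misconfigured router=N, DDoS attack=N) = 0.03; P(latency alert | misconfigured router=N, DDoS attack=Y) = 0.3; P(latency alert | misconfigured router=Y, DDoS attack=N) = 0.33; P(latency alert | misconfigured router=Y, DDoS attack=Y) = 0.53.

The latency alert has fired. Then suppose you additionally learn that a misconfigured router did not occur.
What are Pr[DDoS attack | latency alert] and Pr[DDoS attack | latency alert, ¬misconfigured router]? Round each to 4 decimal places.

P(latency alert) = 0.03*0.43*0.96 + 0.3*0.43*0.04 + 0.33*0.57*0.96 + 0.53*0.57*0.04 = 0.012384 + 0.005160 + 0.180576 + 0.012084 = 0.210204
Restricting to configurations with DDoS attack present: 0.005160 + 0.012084 = 0.017244.
Hence the posterior is 0.017244/0.210204 ≈ 0.0820.

Now condition on the additional information:
Weight on DDoS attack=true, given the evidence: 0.3·0.04 = 0.012000
Denominator P(latency alert | ¬misconfigured router): 0.03·0.96 + 0.3·0.04 = 0.040800
Posterior = 0.012000 / 0.040800 ≈ 0.2941
With misconfigured router excluded, DDoS attack must carry more of the explanatory weight for the latency alert.

Pr[DDoS attack | latency alert] ≈ 0.0820; Pr[DDoS attack | latency alert, ¬misconfigured router] ≈ 0.2941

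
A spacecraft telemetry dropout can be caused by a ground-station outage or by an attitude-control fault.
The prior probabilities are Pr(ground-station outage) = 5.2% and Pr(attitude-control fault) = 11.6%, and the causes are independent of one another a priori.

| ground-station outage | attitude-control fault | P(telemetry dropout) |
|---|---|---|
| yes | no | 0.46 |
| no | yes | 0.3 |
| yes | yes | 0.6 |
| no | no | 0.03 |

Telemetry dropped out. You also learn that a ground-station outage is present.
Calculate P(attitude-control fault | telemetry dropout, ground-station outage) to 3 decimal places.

Enumerate both values of attitude-control fault and weight by the priors:
  P(telemetry dropout | ground-station outage) = 0.46×0.884 + 0.6×0.116
        = 0.406640 + 0.069600 = 0.476240
Keeping only the attitude-control fault-present terms gives 0.069600, so
  P(attitude-control fault | telemetry dropout, ground-station outage) = 0.069600 / 0.476240 ≈ 0.146

P(attitude-control fault | telemetry dropout, ground-station outage) ≈ 0.146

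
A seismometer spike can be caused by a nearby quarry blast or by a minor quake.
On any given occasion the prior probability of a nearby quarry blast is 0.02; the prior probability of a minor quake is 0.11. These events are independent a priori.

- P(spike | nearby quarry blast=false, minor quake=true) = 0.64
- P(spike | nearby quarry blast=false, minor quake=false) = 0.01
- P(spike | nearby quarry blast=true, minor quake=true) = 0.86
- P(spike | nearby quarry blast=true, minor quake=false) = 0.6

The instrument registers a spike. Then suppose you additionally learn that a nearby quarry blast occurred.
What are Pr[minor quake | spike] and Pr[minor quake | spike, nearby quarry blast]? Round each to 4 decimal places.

P(spike) = 0.01*0.98*0.89 + 0.64*0.98*0.11 + 0.6*0.02*0.89 + 0.86*0.02*0.11 = 0.008722 + 0.068992 + 0.010680 + 0.001892 = 0.090286
Of this, 0.070884 comes from 0.068992 + 0.001892 (the minor quake=true cases).
So P(minor quake | spike) = 0.070884/0.090286 ≈ 0.7851.

Now also conditioning on nearby quarry blast=true:
P(spike | nearby quarry blast) = 0.6·0.89 + 0.86·0.11 = 0.534000 + 0.094600 = 0.628600
Restricting to configurations with minor quake present: 0.86·0.11 = 0.094600.
Hence the posterior is 0.094600/0.628600 ≈ 0.1505.

Pr[minor quake | spike] ≈ 0.7851; Pr[minor quake | spike, nearby quarry blast] ≈ 0.1505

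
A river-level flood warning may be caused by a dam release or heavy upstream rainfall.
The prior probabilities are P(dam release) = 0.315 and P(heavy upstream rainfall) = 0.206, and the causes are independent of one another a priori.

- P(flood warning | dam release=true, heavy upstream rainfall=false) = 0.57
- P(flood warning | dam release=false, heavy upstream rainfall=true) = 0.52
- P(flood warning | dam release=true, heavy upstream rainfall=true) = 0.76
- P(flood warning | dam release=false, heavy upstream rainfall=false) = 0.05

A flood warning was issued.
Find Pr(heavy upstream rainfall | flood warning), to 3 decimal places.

For the numerator, keep only heavy upstream rainfall=true terms: 0.073377 + 0.049316 = 0.122693
Normalizer over all consistent configurations: 0.05×0.685×0.794 + 0.52×0.685×0.206 + 0.57×0.315×0.794 + 0.76×0.315×0.206 = 0.292451
P(heavy upstream rainfall | flood warning) = 0.122693/0.292451 ≈ 0.420

Pr(heavy upstream rainfall | flood warning) ≈ 0.420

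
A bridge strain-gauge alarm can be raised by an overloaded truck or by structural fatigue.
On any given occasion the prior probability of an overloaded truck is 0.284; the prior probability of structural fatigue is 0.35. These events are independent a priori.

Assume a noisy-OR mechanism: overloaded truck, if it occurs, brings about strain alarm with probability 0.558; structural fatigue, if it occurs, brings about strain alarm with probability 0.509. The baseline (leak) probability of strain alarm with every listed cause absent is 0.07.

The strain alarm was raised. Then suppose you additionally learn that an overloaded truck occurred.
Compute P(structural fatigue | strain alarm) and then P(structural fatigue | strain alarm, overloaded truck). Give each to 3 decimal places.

P(structural fatigue | strain alarm) ≈ 0.604; P(structural fatigue | strain alarm, overloaded truck) ≈ 0.422

Under noisy-OR, P(strain alarm | causes) = 1 − (1−0.07)·∏(1−qᵢ) over the active causes.
P(strain alarm) = 0.07*0.716*0.65 + 0.54337*0.716*0.35 + 0.58894*0.284*0.65 + 0.79817*0.284*0.35 = 0.032578 + 0.136169 + 0.108718 + 0.079338 = 0.356803
Restricting to configurations with structural fatigue present: 0.136169 + 0.079338 = 0.215507.
Hence the posterior is 0.215507/0.356803 ≈ 0.604.

Now also conditioning on overloaded truck=true:
Sum P(strain alarm|·) weighted by the priors over both values of structural fatigue:
  P(strain alarm | overloaded truck) = 0.58894×0.65 + 0.79817×0.35
        = 0.382811 + 0.279359 = 0.662170
The terms with structural fatigue present sum to 0.279359, so
  P(structural fatigue | strain alarm, overloaded truck) = 0.279359 / 0.662170 ≈ 0.422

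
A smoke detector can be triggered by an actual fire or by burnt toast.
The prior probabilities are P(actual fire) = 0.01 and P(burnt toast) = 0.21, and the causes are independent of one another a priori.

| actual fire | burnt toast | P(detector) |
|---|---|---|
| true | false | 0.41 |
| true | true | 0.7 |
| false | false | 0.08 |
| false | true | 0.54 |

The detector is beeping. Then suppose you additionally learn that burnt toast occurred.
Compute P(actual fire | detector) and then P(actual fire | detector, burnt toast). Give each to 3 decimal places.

Weight on actual fire=true, given the evidence: 0.003239 + 0.001470 = 0.004709
Normalizer over all consistent configurations: 0.08·0.99·0.79 + 0.54·0.99·0.21 + 0.41·0.01·0.79 + 0.7·0.01·0.21 = 0.179543
P(actual fire | detector) = 0.004709/0.179543 ≈ 0.026

Now condition on the additional information:
By total probability over both values of actual fire:
  P(detector | burnt toast) = 0.54*0.99 + 0.7*0.01
        = 0.534600 + 0.007000 = 0.541600
Configurations with actual fire contribute 0.007000, so
  P(actual fire | detector, burnt toast) = 0.007000 / 0.541600 ≈ 0.013

P(actual fire | detector) ≈ 0.026; P(actual fire | detector, burnt toast) ≈ 0.013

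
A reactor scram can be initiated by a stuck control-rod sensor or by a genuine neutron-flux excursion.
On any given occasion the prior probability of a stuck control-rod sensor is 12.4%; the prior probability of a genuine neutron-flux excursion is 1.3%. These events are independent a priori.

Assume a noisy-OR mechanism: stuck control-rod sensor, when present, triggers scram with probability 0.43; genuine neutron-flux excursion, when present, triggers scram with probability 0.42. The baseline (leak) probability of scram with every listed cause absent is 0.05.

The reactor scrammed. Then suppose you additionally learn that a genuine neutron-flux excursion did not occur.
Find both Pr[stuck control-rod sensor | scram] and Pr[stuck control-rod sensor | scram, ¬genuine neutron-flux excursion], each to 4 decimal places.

Under noisy-OR, P(scram | causes) = 1 − (1−0.05)·∏(1−qᵢ) over the active causes.
Numerator (weight on configurations with stuck control-rod sensor): 0.056115 + 0.001106 = 0.057221
The normalizing constant is 0.05×0.876×0.987 + 0.449×0.876×0.013 + 0.4585×0.124×0.987 + 0.68593×0.124×0.013 = 0.105565
Posterior = 0.057221 / 0.105565 ≈ 0.5420

Now condition on the additional information:
P(scram | ¬genuine neutron-flux excursion) = 0.05*0.876 + 0.4585*0.124 = 0.043800 + 0.056854 = 0.100654
Of this, 0.056854 comes from 0.4585*0.124 (the stuck control-rod sensor=true cases).
Hence the posterior is 0.056854/0.100654 ≈ 0.5648.

Pr[stuck control-rod sensor | scram] ≈ 0.5420; Pr[stuck control-rod sensor | scram, ¬genuine neutron-flux excursion] ≈ 0.5648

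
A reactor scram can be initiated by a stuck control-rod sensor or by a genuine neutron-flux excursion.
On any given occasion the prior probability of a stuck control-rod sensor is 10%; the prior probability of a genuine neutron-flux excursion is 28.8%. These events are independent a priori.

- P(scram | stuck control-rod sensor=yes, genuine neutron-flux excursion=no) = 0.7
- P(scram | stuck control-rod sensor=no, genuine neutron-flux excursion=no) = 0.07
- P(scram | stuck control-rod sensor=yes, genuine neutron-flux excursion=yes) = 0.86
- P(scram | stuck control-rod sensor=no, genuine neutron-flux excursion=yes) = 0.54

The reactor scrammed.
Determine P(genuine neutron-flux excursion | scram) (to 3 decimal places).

P(genuine neutron-flux excursion | scram) ≈ 0.635

Enumerate the 4 (stuck control-rod sensor, genuine neutron-flux excursion) configurations and weight by the priors:
  P(scram) = 0.07·0.9·0.712 + 0.54·0.9·0.288 + 0.7·0.1·0.712 + 0.86·0.1·0.288
        = 0.044856 + 0.139968 + 0.049840 + 0.024768 = 0.259432
The terms with genuine neutron-flux excursion present sum to 0.164736, so
  P(genuine neutron-flux excursion | scram) = 0.164736 / 0.259432 ≈ 0.635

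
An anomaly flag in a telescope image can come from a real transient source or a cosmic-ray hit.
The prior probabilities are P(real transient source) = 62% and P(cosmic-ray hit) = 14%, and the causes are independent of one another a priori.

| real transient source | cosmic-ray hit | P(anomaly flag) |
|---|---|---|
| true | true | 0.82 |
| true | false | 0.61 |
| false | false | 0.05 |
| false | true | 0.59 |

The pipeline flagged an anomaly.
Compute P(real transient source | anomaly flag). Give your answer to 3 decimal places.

P(anomaly flag) = 0.05×0.38×0.86 + 0.59×0.38×0.14 + 0.61×0.62×0.86 + 0.82×0.62×0.14 = 0.016340 + 0.031388 + 0.325252 + 0.071176 = 0.444156
Of this, 0.396428 comes from 0.325252 + 0.071176 (the real transient source=true cases).
Hence the posterior is 0.396428/0.444156 ≈ 0.893.

P(real transient source | anomaly flag) ≈ 0.893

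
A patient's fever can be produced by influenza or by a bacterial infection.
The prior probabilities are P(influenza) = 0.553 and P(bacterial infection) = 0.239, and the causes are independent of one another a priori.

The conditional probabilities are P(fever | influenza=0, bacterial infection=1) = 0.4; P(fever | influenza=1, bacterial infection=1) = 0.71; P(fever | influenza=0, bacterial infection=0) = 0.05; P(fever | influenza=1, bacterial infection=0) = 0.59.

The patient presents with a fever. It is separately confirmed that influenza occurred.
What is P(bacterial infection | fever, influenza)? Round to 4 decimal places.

P(bacterial infection | fever, influenza) ≈ 0.2743

Sum P(fever|·) weighted by the priors over both values of bacterial infection:
  P(fever | influenza) = 0.59·0.761 + 0.71·0.239
        = 0.448990 + 0.169690 = 0.618680
The terms with bacterial infection present sum to 0.169690, so
  P(bacterial infection | fever, influenza) = 0.169690 / 0.618680 ≈ 0.2743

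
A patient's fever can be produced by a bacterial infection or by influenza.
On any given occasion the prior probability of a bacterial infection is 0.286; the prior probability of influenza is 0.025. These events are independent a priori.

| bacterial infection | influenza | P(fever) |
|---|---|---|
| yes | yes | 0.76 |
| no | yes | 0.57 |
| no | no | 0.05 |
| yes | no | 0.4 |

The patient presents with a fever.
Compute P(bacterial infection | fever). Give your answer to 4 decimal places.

P(bacterial infection | fever) ≈ 0.7223

Enumerate the 4 (bacterial infection, influenza) configurations and weight by the priors:
  P(fever) = 0.05×0.714×0.975 + 0.57×0.714×0.025 + 0.4×0.286×0.975 + 0.76×0.286×0.025
        = 0.034808 + 0.010174 + 0.111540 + 0.005434 = 0.161956
Keeping only the bacterial infection-present terms gives 0.116974, so
  P(bacterial infection | fever) = 0.116974 / 0.161956 ≈ 0.7223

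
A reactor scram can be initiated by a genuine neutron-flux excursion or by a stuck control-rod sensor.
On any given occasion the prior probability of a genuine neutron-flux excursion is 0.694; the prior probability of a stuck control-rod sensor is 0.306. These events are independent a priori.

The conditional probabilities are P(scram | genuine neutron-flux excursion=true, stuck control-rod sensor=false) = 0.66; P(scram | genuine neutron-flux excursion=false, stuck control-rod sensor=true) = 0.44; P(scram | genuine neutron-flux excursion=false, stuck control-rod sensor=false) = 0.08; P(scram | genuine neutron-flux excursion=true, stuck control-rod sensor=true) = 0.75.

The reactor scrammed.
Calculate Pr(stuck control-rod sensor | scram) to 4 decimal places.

By total probability over the 4 (genuine neutron-flux excursion, stuck control-rod sensor) configurations:
  P(scram) = 0.08·0.306·0.694 + 0.44·0.306·0.306 + 0.66·0.694·0.694 + 0.75·0.694·0.306
        = 0.016989 + 0.041200 + 0.317880 + 0.159273 = 0.535342
Keeping only the stuck control-rod sensor-present terms gives 0.200473, so
  P(stuck control-rod sensor | scram) = 0.200473 / 0.535342 ≈ 0.3745

Pr(stuck control-rod sensor | scram) ≈ 0.3745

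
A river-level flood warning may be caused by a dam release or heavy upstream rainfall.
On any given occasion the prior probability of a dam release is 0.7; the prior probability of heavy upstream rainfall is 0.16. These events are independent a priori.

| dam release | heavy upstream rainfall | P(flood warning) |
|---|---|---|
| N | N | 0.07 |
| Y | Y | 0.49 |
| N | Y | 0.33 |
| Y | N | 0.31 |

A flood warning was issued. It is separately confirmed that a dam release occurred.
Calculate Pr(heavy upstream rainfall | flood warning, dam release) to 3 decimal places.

Pr(heavy upstream rainfall | flood warning, dam release) ≈ 0.231

Enumerate both values of heavy upstream rainfall and weight by the priors:
  P(flood warning | dam release) = 0.31×0.84 + 0.49×0.16
        = 0.260400 + 0.078400 = 0.338800
The terms with heavy upstream rainfall present sum to 0.078400, so
  P(heavy upstream rainfall | flood warning, dam release) = 0.078400 / 0.338800 ≈ 0.231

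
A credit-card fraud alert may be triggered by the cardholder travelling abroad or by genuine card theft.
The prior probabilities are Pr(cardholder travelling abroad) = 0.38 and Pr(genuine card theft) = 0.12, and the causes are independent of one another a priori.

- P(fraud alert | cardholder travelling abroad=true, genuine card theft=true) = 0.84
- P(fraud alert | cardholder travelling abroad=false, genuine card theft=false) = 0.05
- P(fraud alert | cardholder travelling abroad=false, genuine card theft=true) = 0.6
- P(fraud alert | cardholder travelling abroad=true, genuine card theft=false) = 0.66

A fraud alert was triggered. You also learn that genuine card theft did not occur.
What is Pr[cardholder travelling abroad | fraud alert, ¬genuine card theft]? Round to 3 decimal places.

By total probability over both values of cardholder travelling abroad:
  P(fraud alert | ¬genuine card theft) = 0.05·0.62 + 0.66·0.38
        = 0.031000 + 0.250800 = 0.281800
The terms with cardholder travelling abroad present sum to 0.250800, so
  P(cardholder travelling abroad | fraud alert, ¬genuine card theft) = 0.250800 / 0.281800 ≈ 0.890

Pr[cardholder travelling abroad | fraud alert, ¬genuine card theft] ≈ 0.890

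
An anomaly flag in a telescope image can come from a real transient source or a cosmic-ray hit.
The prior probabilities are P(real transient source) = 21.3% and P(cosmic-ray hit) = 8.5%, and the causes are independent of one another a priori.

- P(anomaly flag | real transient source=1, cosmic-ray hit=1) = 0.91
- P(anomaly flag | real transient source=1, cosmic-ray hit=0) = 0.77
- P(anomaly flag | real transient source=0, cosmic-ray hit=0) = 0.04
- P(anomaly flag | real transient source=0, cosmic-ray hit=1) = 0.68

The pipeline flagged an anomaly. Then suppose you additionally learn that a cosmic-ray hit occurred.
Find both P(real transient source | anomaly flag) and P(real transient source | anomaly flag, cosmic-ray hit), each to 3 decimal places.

Weight on real transient source=true, given the evidence: 0.150069 + 0.016476 = 0.166545
Denominator P(anomaly flag): 0.04·0.787·0.915 + 0.68·0.787·0.085 + 0.77·0.213·0.915 + 0.91·0.213·0.085 = 0.240838
Posterior = 0.166545 / 0.240838 ≈ 0.692

Now also conditioning on cosmic-ray hit=true:
Numerator (weight on configurations with real transient source): 0.91*0.213 = 0.193830
The normalizing constant is 0.68*0.787 + 0.91*0.213 = 0.728990
P(real transient source | anomaly flag, cosmic-ray hit) = 0.193830/0.728990 ≈ 0.266

P(real transient source | anomaly flag) ≈ 0.692; P(real transient source | anomaly flag, cosmic-ray hit) ≈ 0.266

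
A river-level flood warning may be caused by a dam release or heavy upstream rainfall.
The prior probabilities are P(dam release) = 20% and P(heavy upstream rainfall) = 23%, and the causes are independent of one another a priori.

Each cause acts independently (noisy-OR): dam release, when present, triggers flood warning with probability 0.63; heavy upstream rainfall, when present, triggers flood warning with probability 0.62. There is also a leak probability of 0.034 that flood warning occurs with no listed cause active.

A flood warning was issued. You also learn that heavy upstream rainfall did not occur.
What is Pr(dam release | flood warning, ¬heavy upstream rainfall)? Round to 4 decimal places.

Under noisy-OR, P(flood warning | causes) = 1 − (1−0.034)·∏(1−qᵢ) over the active causes.
For the numerator, keep only dam release=true terms: 0.64258·0.2 = 0.128516
The normalizing constant is 0.034·0.8 + 0.64258·0.2 = 0.155716
P(dam release | flood warning, ¬heavy upstream rainfall) = 0.128516/0.155716 ≈ 0.8253

Pr(dam release | flood warning, ¬heavy upstream rainfall) ≈ 0.8253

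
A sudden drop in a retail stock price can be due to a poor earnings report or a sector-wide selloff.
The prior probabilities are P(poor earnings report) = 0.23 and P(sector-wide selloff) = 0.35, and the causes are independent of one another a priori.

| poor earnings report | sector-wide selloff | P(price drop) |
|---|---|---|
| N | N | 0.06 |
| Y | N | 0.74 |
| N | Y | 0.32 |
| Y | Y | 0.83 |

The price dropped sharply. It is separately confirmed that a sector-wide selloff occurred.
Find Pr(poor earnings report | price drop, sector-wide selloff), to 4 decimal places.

Enumerate both values of poor earnings report and weight by the priors:
  P(price drop | sector-wide selloff) = 0.32*0.77 + 0.83*0.23
        = 0.246400 + 0.190900 = 0.437300
Configurations with poor earnings report contribute 0.190900, so
  P(poor earnings report | price drop, sector-wide selloff) = 0.190900 / 0.437300 ≈ 0.4365

Pr(poor earnings report | price drop, sector-wide selloff) ≈ 0.4365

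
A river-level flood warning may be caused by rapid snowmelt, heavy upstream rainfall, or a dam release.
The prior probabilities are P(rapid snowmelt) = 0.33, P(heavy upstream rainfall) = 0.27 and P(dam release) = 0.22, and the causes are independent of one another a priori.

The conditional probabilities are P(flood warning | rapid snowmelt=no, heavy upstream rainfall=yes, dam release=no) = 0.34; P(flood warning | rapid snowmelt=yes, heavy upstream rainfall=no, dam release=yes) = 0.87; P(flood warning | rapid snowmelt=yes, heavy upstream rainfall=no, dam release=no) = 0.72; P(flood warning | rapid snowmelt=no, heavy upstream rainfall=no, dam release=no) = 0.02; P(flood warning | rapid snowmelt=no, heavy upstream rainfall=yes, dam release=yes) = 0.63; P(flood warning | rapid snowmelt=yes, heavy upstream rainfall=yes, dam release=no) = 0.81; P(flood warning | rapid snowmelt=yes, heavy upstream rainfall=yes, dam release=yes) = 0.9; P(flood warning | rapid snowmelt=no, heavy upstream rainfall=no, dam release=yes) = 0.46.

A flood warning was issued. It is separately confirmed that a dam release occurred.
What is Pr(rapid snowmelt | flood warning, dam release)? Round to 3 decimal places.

By total probability over the 4 (rapid snowmelt, heavy upstream rainfall) configurations:
  P(flood warning | dam release) = 0.46*0.67*0.73 + 0.63*0.67*0.27 + 0.87*0.33*0.73 + 0.9*0.33*0.27
        = 0.224986 + 0.113967 + 0.209583 + 0.080190 = 0.628726
The terms with rapid snowmelt present sum to 0.289773, so
  P(rapid snowmelt | flood warning, dam release) = 0.289773 / 0.628726 ≈ 0.461

Pr(rapid snowmelt | flood warning, dam release) ≈ 0.461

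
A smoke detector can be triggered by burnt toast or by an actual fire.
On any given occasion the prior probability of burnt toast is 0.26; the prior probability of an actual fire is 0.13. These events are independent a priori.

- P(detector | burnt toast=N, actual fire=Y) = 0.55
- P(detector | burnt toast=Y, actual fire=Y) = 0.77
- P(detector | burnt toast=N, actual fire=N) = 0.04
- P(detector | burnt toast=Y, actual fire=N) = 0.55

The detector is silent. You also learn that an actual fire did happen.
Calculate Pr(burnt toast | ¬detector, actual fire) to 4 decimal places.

Pr(burnt toast | ¬detector, actual fire) ≈ 0.1522

Numerator (weight on configurations with burnt toast): 0.23·0.26 = 0.059800
Denominator P(¬detector | actual fire): 0.45·0.74 + 0.23·0.26 = 0.392800
Posterior = 0.059800 / 0.392800 ≈ 0.1522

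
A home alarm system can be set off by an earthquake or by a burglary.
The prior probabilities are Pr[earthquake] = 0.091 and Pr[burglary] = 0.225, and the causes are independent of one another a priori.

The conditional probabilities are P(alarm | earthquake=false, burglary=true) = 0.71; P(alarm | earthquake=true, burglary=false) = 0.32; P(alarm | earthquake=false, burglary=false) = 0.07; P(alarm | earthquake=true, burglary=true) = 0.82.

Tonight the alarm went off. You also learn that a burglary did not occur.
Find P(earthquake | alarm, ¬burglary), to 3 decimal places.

P(alarm | ¬burglary) = 0.07·0.909 + 0.32·0.091 = 0.063630 + 0.029120 = 0.092750
Of this, 0.029120 comes from 0.32·0.091 (the earthquake=true cases).
Hence the posterior is 0.029120/0.092750 ≈ 0.314.

P(earthquake | alarm, ¬burglary) ≈ 0.314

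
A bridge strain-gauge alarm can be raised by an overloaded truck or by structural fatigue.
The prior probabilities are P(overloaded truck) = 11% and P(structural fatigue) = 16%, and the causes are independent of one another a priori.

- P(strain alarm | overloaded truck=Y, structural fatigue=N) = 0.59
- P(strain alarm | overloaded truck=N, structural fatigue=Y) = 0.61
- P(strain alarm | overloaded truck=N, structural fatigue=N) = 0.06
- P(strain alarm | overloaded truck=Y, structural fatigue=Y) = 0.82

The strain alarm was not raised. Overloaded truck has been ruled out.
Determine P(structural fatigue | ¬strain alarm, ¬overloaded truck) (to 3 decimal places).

P(structural fatigue | ¬strain alarm, ¬overloaded truck) ≈ 0.073

For the numerator, keep only structural fatigue=true terms: 0.39×0.16 = 0.062400
Normalizer over all consistent configurations: 0.94×0.84 + 0.39×0.16 = 0.852000
P(structural fatigue | ¬strain alarm, ¬overloaded truck) = 0.062400/0.852000 ≈ 0.073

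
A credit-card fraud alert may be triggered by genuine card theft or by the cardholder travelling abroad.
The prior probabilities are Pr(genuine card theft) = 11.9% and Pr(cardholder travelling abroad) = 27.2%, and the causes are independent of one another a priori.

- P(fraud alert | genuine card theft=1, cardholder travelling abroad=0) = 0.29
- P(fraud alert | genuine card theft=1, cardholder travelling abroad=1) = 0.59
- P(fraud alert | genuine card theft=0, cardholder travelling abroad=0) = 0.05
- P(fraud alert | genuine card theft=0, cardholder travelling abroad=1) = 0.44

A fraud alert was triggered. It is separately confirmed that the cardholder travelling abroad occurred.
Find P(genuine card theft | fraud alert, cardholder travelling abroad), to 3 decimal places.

Numerator (weight on configurations with genuine card theft): 0.59×0.119 = 0.070210
Normalizer over all consistent configurations: 0.44×0.881 + 0.59×0.119 = 0.457850
P(genuine card theft | fraud alert, cardholder travelling abroad) = 0.070210/0.457850 ≈ 0.153

P(genuine card theft | fraud alert, cardholder travelling abroad) ≈ 0.153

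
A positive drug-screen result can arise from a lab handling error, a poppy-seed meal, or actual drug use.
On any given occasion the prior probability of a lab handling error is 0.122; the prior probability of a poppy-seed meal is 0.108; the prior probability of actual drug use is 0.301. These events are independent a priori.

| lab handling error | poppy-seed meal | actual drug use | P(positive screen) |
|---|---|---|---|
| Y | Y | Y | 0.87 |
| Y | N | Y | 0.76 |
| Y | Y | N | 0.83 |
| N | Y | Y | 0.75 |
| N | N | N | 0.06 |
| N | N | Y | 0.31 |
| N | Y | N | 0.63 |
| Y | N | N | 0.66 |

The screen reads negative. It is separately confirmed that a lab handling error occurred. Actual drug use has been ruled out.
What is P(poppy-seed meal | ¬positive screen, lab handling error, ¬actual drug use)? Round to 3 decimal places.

P(poppy-seed meal | ¬positive screen, lab handling error, ¬actual drug use) ≈ 0.057

Sum P(¬positive screen|·) weighted by the priors over both values of poppy-seed meal:
  P(¬positive screen | lab handling error, ¬actual drug use) = 0.34·0.892 + 0.17·0.108
        = 0.303280 + 0.018360 = 0.321640
Configurations with poppy-seed meal contribute 0.018360, so
  P(poppy-seed meal | ¬positive screen, lab handling error, ¬actual drug use) = 0.018360 / 0.321640 ≈ 0.057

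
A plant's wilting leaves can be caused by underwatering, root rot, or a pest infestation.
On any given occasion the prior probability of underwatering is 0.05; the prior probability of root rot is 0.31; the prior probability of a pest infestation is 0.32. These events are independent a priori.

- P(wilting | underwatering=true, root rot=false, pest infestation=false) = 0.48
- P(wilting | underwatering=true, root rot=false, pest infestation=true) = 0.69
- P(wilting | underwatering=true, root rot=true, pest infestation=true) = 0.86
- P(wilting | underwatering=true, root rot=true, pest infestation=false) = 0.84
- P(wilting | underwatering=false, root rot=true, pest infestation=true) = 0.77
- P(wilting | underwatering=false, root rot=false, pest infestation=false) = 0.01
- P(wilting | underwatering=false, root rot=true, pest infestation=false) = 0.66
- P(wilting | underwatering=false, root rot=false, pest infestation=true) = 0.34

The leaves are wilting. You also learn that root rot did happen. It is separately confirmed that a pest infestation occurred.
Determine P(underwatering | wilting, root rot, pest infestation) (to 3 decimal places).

P(underwatering | wilting, root rot, pest infestation) ≈ 0.056

Enumerate both values of underwatering and weight by the priors:
  P(wilting | root rot, pest infestation) = 0.77·0.95 + 0.86·0.05
        = 0.731500 + 0.043000 = 0.774500
Keeping only the underwatering-present terms gives 0.043000, so
  P(underwatering | wilting, root rot, pest infestation) = 0.043000 / 0.774500 ≈ 0.056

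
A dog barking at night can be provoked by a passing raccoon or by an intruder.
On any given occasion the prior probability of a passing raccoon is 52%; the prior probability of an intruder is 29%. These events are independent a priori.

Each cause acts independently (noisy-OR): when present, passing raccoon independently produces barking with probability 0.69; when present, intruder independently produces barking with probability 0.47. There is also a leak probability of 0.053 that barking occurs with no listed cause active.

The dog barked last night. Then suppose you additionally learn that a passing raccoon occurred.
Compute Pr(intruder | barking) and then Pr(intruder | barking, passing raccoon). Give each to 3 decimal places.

Under noisy-OR, P(barking | causes) = 1 − (1−0.053)·∏(1−qᵢ) over the active causes.
P(barking) = 0.053×0.48×0.71 + 0.49809×0.48×0.29 + 0.70643×0.52×0.71 + 0.844408×0.52×0.29 = 0.018062 + 0.069334 + 0.260814 + 0.127337 = 0.475547
Restricting to configurations with intruder present: 0.069334 + 0.127337 = 0.196671.
So P(intruder | barking) = 0.196671/0.475547 ≈ 0.414.

With the extra evidence:
Numerator (weight on configurations with intruder): 0.844408*0.29 = 0.244878
Normalizer over all consistent configurations: 0.70643*0.71 + 0.844408*0.29 = 0.746443
P(intruder | barking, passing raccoon) = 0.244878/0.746443 ≈ 0.328
— passing raccoon explains away the evidence for intruder.

Pr(intruder | barking) ≈ 0.414; Pr(intruder | barking, passing raccoon) ≈ 0.328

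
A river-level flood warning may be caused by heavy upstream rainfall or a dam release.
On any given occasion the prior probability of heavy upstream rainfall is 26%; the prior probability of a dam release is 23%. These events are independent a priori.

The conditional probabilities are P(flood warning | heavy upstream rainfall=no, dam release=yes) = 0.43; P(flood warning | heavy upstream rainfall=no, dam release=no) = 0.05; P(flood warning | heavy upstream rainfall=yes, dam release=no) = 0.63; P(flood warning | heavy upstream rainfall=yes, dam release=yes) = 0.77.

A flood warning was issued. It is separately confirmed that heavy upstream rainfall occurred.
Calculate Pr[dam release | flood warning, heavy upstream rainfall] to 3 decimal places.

P(flood warning | heavy upstream rainfall) = 0.63·0.77 + 0.77·0.23 = 0.485100 + 0.177100 = 0.662200
Restricting to configurations with dam release present: 0.77·0.23 = 0.177100.
P(dam release | flood warning, heavy upstream rainfall) = 0.177100 / 0.662200 ≈ 0.267

Pr[dam release | flood warning, heavy upstream rainfall] ≈ 0.267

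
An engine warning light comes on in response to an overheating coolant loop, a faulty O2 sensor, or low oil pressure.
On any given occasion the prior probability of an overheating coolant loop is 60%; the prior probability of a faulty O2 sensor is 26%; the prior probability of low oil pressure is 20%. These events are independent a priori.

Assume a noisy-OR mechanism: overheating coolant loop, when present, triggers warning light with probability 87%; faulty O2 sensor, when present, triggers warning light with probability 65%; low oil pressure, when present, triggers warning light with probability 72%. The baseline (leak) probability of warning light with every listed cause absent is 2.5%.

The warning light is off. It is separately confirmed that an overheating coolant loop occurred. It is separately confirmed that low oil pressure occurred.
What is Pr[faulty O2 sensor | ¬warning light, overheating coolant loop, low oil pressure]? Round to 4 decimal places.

Under noisy-OR, P(warning light | causes) = 1 − (1−0.025)·∏(1−qᵢ) over the active causes.
For the numerator, keep only faulty O2 sensor=true terms: 0.012421×0.26 = 0.003229
Normalizer over all consistent configurations: 0.03549×0.74 + 0.012421×0.26 = 0.029492
P(faulty O2 sensor | ¬warning light, overheating coolant loop, low oil pressure) = 0.003229/0.029492 ≈ 0.1095

Pr[faulty O2 sensor | ¬warning light, overheating coolant loop, low oil pressure] ≈ 0.1095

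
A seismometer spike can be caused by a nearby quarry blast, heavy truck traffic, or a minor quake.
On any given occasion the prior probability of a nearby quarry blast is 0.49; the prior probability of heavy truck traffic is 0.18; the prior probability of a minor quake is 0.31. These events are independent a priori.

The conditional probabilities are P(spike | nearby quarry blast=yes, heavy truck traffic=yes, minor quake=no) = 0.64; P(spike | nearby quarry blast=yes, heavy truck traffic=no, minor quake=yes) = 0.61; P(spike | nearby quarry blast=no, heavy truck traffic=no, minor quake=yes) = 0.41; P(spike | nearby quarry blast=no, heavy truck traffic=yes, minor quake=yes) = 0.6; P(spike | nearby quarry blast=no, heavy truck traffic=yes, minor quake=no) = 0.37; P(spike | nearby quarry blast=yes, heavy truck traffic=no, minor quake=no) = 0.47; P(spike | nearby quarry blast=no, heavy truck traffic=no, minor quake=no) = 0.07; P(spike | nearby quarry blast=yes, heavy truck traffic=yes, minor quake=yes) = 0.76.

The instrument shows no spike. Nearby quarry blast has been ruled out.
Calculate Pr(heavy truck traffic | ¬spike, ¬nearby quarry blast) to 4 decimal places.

Numerator (weight on configurations with heavy truck traffic): 0.078246 + 0.022320 = 0.100566
The normalizing constant is 0.93·0.82·0.69 + 0.59·0.82·0.31 + 0.63·0.18·0.69 + 0.4·0.18·0.31 = 0.776738
Posterior = 0.100566 / 0.776738 ≈ 0.1295

Pr(heavy truck traffic | ¬spike, ¬nearby quarry blast) ≈ 0.1295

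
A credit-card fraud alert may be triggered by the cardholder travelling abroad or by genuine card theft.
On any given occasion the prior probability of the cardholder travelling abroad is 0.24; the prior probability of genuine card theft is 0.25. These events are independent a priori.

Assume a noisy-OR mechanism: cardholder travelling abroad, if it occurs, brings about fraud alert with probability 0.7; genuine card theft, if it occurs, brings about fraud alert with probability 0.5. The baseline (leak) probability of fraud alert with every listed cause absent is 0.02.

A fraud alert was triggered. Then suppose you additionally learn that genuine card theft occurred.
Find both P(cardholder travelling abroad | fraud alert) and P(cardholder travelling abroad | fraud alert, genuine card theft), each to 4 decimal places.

Under noisy-OR, P(fraud alert | causes) = 1 − (1−0.02)·∏(1−qᵢ) over the active causes.
Weight on cardholder travelling abroad=true, given the evidence: 0.127080 + 0.051180 = 0.178260
Denominator P(fraud alert): 0.02×0.76×0.75 + 0.51×0.76×0.25 + 0.706×0.24×0.75 + 0.853×0.24×0.25 = 0.286560
P(cardholder travelling abroad | fraud alert) = 0.178260/0.286560 ≈ 0.6221

Now condition on the additional information:
Weight on cardholder travelling abroad=true, given the evidence: 0.853·0.24 = 0.204720
Normalizer over all consistent configurations: 0.51·0.76 + 0.853·0.24 = 0.592320
P(cardholder travelling abroad | fraud alert, genuine card theft) = 0.204720/0.592320 ≈ 0.3456

P(cardholder travelling abroad | fraud alert) ≈ 0.6221; P(cardholder travelling abroad | fraud alert, genuine card theft) ≈ 0.3456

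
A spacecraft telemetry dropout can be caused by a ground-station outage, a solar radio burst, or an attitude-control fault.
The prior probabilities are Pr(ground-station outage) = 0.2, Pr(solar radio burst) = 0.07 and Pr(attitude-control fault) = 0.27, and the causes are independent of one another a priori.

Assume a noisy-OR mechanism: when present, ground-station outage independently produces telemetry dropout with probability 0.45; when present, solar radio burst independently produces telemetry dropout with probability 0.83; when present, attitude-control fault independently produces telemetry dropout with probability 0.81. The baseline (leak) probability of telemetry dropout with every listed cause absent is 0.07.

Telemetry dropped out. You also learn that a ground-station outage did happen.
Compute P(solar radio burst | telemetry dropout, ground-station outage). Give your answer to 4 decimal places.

Under noisy-OR, P(telemetry dropout | causes) = 1 − (1−0.07)·∏(1−qᵢ) over the active causes.
P(telemetry dropout | ground-station outage) = 0.4885*0.93*0.73 + 0.902815*0.93*0.27 + 0.913045*0.07*0.73 + 0.983479*0.07*0.27 = 0.331643 + 0.226697 + 0.046657 + 0.018588 = 0.623585
Of this, 0.065245 comes from 0.046657 + 0.018588 (the solar radio burst=true cases).
P(solar radio burst | telemetry dropout, ground-station outage) = 0.065245 / 0.623585 ≈ 0.1046

P(solar radio burst | telemetry dropout, ground-station outage) ≈ 0.1046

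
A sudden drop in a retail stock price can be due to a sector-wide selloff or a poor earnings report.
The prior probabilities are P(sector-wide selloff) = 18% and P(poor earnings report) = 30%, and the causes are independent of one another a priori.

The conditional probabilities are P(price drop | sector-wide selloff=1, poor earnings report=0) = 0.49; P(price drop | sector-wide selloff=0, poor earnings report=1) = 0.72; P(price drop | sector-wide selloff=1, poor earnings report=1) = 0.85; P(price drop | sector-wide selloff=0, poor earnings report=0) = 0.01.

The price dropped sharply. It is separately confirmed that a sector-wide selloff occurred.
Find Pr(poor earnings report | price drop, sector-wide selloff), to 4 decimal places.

P(price drop | sector-wide selloff) = 0.49*0.7 + 0.85*0.3 = 0.343000 + 0.255000 = 0.598000
Restricting to configurations with poor earnings report present: 0.85*0.3 = 0.255000.
Hence the posterior is 0.255000/0.598000 ≈ 0.4264.

Pr(poor earnings report | price drop, sector-wide selloff) ≈ 0.4264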